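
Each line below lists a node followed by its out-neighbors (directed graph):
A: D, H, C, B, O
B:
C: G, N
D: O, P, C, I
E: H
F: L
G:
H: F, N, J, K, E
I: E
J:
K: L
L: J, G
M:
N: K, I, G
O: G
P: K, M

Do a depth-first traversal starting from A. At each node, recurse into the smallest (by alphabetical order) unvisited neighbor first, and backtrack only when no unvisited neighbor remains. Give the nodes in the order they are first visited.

A → B → C → G → N → I → E → H → F → L → J → K → D → O → P → M

Visit A
A → B
A → C
C → G
C → N
N → I
I → E
E → H
H → F
F → L
L → J
H → K
A → D
D → O
D → P
P → M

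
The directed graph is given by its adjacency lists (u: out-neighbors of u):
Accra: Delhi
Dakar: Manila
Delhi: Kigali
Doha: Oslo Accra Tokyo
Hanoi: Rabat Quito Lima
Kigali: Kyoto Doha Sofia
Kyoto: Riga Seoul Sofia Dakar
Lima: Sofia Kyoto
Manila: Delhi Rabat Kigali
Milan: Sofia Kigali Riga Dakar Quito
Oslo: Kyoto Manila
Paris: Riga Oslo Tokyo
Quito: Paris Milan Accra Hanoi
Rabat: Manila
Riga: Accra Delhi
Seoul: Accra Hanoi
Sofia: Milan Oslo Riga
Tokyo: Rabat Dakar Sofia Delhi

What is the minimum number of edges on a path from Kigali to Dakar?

2

Level 0: Kigali
Level 1: Doha, Kyoto, Sofia
Level 2: Accra, Dakar, Milan, Oslo, Riga, Seoul, Tokyo
Level 3: Delhi, Hanoi, Manila, Quito, Rabat
Level 4: Lima, Paris
Dakar first appears at level 2.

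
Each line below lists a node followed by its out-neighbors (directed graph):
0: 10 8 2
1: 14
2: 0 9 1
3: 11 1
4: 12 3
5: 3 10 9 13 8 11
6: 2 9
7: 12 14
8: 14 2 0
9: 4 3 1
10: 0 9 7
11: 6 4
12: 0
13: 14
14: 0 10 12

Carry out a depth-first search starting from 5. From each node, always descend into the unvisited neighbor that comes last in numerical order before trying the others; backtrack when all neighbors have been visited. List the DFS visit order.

5 → 13 → 14 → 12 → 0 → 10 → 9 → 4 → 3 → 11 → 6 → 2 → 1 → 7 → 8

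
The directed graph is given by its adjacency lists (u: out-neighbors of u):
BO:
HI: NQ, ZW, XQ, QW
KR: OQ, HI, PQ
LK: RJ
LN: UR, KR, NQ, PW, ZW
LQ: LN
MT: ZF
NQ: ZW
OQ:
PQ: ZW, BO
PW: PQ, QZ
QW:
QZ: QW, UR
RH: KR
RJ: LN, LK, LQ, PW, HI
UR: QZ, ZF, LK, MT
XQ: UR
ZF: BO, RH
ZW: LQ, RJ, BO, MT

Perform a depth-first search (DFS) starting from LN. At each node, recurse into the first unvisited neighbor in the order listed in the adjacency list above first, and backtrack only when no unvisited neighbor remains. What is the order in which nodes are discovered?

Visit LN
LN → UR
UR → QZ
QZ → QW
UR → ZF
ZF → BO
ZF → RH
RH → KR
KR → OQ
KR → HI
HI → NQ
NQ → ZW
ZW → LQ
ZW → RJ
RJ → LK
RJ → PW
PW → PQ
ZW → MT
HI → XQ

LN → UR → QZ → QW → ZF → BO → RH → KR → OQ → HI → NQ → ZW → LQ → RJ → LK → PW → PQ → MT → XQ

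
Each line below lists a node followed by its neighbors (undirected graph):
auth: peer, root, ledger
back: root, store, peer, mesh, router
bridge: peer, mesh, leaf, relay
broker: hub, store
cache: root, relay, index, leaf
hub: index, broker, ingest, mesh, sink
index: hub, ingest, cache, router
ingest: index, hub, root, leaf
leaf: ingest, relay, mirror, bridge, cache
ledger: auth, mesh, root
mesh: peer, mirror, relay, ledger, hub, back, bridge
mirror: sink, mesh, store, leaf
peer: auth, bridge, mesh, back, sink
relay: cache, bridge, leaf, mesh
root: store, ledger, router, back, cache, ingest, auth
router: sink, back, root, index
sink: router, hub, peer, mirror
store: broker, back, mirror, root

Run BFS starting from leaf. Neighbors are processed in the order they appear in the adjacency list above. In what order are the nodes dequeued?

leaf → ingest → relay → mirror → bridge → cache → index → hub → root → mesh → sink → store → peer → router → broker → ledger → back → auth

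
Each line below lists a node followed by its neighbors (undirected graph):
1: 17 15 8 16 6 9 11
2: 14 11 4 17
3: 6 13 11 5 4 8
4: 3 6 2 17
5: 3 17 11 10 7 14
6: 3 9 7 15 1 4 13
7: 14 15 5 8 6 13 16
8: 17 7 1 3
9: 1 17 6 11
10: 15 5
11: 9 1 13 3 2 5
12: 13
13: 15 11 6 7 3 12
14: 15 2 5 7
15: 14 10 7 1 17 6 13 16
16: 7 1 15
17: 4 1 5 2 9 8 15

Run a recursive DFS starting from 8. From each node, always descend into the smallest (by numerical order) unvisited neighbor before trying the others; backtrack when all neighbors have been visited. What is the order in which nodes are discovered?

Visit 8
8 → 1
1 → 6
6 → 3
3 → 4
4 → 2
2 → 11
11 → 5
5 → 7
7 → 13
13 → 12
13 → 15
15 → 10
15 → 14
15 → 16
15 → 17
17 → 9

8 1 6 3 4 2 11 5 7 13 12 15 10 14 16 17 9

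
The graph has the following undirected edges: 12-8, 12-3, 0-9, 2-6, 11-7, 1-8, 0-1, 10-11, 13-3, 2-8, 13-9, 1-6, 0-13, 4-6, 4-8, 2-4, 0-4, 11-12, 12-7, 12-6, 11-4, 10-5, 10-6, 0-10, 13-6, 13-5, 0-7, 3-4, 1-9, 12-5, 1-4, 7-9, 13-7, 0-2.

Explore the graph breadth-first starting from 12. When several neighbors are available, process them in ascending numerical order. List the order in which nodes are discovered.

Visit 12; enqueue 3, 5, 6, 7, 8, 11 → queue [3, 5, 6, 7, 8, 11]
Visit 3; enqueue 4, 13 → queue [5, 6, 7, 8, 11, 4, 13]
Visit 5; enqueue 10 → queue [6, 7, 8, 11, 4, 13, 10]
Visit 6; enqueue 1, 2 → queue [7, 8, 11, 4, 13, 10, 1, 2]
Visit 7; enqueue 0, 9 → queue [8, 11, 4, 13, 10, 1, 2, 0, 9]
Visit 8 → queue [11, 4, 13, 10, 1, 2, 0, 9]
Visit 11 → queue [4, 13, 10, 1, 2, 0, 9]
Visit 4 → queue [13, 10, 1, 2, 0, 9]
Visit 13 → queue [10, 1, 2, 0, 9]
Visit 10 → queue [1, 2, 0, 9]
Visit 1 → queue [2, 0, 9]
Visit 2 → queue [0, 9]
Visit 0 → queue [9]
Visit 9 → queue []

12 3 5 6 7 8 11 4 13 10 1 2 0 9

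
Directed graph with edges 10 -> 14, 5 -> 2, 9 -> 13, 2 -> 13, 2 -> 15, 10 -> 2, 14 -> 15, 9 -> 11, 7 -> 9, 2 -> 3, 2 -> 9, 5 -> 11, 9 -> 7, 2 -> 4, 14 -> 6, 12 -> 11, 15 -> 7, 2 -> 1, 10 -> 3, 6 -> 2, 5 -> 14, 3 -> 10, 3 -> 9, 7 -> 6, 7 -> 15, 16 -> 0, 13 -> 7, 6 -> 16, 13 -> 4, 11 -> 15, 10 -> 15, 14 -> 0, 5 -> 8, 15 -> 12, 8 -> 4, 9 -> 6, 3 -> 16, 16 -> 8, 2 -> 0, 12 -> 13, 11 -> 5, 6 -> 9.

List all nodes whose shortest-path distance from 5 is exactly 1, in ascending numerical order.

Level 0: 5
Level 1: 2, 8, 11, 14
Level 2: 0, 1, 3, 4, 6, 9, 13, 15
Level 3: 7, 10, 12, 16

2, 8, 11, 14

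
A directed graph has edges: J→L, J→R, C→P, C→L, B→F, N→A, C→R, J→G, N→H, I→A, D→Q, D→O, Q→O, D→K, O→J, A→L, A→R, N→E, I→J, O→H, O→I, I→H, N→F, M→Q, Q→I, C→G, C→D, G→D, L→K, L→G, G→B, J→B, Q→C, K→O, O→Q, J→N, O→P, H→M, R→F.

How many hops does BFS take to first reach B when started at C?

Level 0: C
Level 1: D, G, L, P, R
Level 2: B, F, K, O, Q
Level 3: H, I, J
Level 4: A, M, N
Level 5: E
B first appears at level 2.

2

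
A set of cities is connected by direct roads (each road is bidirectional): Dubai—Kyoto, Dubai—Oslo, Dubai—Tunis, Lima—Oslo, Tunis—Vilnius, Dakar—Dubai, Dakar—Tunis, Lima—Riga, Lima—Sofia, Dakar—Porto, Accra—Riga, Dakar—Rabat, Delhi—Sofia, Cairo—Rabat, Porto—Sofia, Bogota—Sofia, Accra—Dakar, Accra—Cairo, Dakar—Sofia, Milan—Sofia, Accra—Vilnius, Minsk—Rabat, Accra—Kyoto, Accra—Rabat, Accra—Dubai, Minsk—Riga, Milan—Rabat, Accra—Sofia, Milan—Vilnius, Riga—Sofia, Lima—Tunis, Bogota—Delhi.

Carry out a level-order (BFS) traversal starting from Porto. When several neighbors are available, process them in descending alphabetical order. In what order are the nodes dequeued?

Porto Sofia Dakar Riga Milan Lima Delhi Bogota Accra Tunis Rabat Dubai Minsk Vilnius Oslo Kyoto Cairo

Visit Porto; enqueue Sofia, Dakar → queue [Sofia, Dakar]
Visit Sofia; enqueue Riga, Milan, Lima, Delhi, Bogota, Accra → queue [Dakar, Riga, Milan, Lima, Delhi, Bogota, Accra]
Visit Dakar; enqueue Tunis, Rabat, Dubai → queue [Riga, Milan, Lima, Delhi, Bogota, Accra, Tunis, Rabat, Dubai]
Visit Riga; enqueue Minsk → queue [Milan, Lima, Delhi, Bogota, Accra, Tunis, Rabat, Dubai, Minsk]
Visit Milan; enqueue Vilnius → queue [Lima, Delhi, Bogota, Accra, Tunis, Rabat, Dubai, Minsk, Vilnius]
Visit Lima; enqueue Oslo → queue [Delhi, Bogota, Accra, Tunis, Rabat, Dubai, Minsk, Vilnius, Oslo]
Visit Delhi → queue [Bogota, Accra, Tunis, Rabat, Dubai, Minsk, Vilnius, Oslo]
Visit Bogota → queue [Accra, Tunis, Rabat, Dubai, Minsk, Vilnius, Oslo]
Visit Accra; enqueue Kyoto, Cairo → queue [Tunis, Rabat, Dubai, Minsk, Vilnius, Oslo, Kyoto, Cairo]
Visit Tunis → queue [Rabat, Dubai, Minsk, Vilnius, Oslo, Kyoto, Cairo]
Visit Rabat → queue [Dubai, Minsk, Vilnius, Oslo, Kyoto, Cairo]
Visit Dubai → queue [Minsk, Vilnius, Oslo, Kyoto, Cairo]
Visit Minsk → queue [Vilnius, Oslo, Kyoto, Cairo]
Visit Vilnius → queue [Oslo, Kyoto, Cairo]
Visit Oslo → queue [Kyoto, Cairo]
Visit Kyoto → queue [Cairo]
Visit Cairo → queue []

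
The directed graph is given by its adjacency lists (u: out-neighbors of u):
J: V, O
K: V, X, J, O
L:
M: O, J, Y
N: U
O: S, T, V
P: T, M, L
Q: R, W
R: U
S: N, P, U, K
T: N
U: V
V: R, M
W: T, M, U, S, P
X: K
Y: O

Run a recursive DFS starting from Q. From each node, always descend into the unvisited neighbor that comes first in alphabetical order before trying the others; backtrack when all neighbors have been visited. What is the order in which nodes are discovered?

Visit Q
Q → R
R → U
U → V
V → M
M → J
J → O
O → S
S → K
K → X
S → N
S → P
P → L
P → T
M → Y
Q → W

Q, R, U, V, M, J, O, S, K, X, N, P, L, T, Y, W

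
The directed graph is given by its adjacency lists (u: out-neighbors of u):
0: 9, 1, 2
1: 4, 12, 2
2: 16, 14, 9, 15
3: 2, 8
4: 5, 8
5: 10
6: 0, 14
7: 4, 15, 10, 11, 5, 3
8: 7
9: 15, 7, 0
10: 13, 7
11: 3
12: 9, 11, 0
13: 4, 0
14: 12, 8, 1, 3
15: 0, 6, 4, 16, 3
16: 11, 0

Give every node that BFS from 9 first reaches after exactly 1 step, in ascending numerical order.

Level 0: 9
Level 1: 0, 7, 15
Level 2: 1, 2, 3, 4, 5, 6, 10, 11, 16
Level 3: 8, 12, 13, 14

0, 7, 15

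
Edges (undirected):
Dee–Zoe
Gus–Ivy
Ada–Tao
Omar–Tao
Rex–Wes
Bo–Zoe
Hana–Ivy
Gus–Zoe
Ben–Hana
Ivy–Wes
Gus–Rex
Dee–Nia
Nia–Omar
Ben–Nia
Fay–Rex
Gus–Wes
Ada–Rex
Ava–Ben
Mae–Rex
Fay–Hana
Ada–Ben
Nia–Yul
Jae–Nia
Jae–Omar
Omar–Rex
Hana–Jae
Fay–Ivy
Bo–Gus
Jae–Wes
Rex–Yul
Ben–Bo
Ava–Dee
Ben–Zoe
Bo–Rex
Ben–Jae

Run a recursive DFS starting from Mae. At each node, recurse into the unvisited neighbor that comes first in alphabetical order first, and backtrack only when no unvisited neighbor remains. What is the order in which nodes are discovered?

Mae, Rex, Ada, Ben, Ava, Dee, Nia, Jae, Hana, Fay, Ivy, Gus, Bo, Zoe, Wes, Omar, Tao, Yul

Visit Mae
Mae → Rex
Rex → Ada
Ada → Ben
Ben → Ava
Ava → Dee
Dee → Nia
Nia → Jae
Jae → Hana
Hana → Fay
Fay → Ivy
Ivy → Gus
Gus → Bo
Bo → Zoe
Gus → Wes
Jae → Omar
Omar → Tao
Nia → Yul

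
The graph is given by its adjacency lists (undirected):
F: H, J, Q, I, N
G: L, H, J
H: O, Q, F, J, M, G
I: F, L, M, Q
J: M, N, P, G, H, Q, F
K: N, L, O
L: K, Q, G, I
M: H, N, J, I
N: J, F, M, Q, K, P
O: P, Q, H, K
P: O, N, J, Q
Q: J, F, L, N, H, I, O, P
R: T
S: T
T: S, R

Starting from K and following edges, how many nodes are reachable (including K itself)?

BFS from K visits: K, O, N, L, Q, P, H, M, J, F, I, G
Reachable nodes: 12 of 15 total.

12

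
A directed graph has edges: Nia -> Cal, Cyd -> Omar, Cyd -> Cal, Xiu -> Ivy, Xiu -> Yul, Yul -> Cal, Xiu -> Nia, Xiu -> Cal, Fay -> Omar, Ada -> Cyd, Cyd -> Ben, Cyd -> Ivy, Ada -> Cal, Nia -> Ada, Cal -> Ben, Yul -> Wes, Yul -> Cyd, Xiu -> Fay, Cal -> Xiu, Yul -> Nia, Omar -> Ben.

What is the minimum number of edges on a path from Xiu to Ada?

2

Level 0: Xiu
Level 1: Cal, Fay, Ivy, Nia, Yul
Level 2: Ada, Ben, Cyd, Omar, Wes
Ada first appears at level 2.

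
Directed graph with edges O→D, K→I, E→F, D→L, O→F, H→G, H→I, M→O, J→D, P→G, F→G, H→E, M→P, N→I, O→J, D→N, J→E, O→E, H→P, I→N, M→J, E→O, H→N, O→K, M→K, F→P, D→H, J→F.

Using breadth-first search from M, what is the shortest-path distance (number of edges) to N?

Level 0: M
Level 1: J, K, O, P
Level 2: D, E, F, G, I
Level 3: H, L, N
N first appears at level 3.

3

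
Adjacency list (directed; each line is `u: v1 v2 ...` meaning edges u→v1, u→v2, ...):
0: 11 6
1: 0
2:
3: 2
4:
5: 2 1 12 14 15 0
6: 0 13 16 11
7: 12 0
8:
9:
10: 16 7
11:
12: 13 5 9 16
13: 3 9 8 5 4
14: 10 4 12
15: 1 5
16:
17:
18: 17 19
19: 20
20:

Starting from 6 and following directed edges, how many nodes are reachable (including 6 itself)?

17

BFS from 6 visits: 6, 0, 11, 13, 16, 3, 4, 5, 8, 9, 2, 1, 12, 14, 15, 10, 7
Reachable nodes: 17 of 21 total.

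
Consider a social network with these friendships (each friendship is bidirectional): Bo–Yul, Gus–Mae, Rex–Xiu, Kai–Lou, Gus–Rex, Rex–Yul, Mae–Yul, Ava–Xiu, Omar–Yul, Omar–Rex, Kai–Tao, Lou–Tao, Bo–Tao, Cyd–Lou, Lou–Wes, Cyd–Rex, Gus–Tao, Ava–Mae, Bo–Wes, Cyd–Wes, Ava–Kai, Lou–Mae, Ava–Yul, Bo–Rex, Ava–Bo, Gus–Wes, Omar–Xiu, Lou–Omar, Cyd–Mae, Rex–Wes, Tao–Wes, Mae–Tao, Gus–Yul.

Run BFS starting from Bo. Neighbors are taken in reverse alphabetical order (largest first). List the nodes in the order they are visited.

Visit Bo; enqueue Yul, Wes, Tao, Rex, Ava → queue [Yul, Wes, Tao, Rex, Ava]
Visit Yul; enqueue Omar, Mae, Gus → queue [Wes, Tao, Rex, Ava, Omar, Mae, Gus]
Visit Wes; enqueue Lou, Cyd → queue [Tao, Rex, Ava, Omar, Mae, Gus, Lou, Cyd]
Visit Tao; enqueue Kai → queue [Rex, Ava, Omar, Mae, Gus, Lou, Cyd, Kai]
Visit Rex; enqueue Xiu → queue [Ava, Omar, Mae, Gus, Lou, Cyd, Kai, Xiu]
Visit Ava → queue [Omar, Mae, Gus, Lou, Cyd, Kai, Xiu]
Visit Omar → queue [Mae, Gus, Lou, Cyd, Kai, Xiu]
Visit Mae → queue [Gus, Lou, Cyd, Kai, Xiu]
Visit Gus → queue [Lou, Cyd, Kai, Xiu]
Visit Lou → queue [Cyd, Kai, Xiu]
Visit Cyd → queue [Kai, Xiu]
Visit Kai → queue [Xiu]
Visit Xiu → queue []

Bo -> Yul -> Wes -> Tao -> Rex -> Ava -> Omar -> Mae -> Gus -> Lou -> Cyd -> Kai -> Xiu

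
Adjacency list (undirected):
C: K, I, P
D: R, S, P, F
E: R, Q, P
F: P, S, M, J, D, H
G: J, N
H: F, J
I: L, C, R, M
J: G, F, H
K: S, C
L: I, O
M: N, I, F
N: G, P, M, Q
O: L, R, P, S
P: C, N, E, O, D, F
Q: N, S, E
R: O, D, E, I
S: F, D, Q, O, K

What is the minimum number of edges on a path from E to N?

Level 0: E
Level 1: P, Q, R
Level 2: C, D, F, I, N, O, S
Level 3: G, H, J, K, L, M
N first appears at level 2.

2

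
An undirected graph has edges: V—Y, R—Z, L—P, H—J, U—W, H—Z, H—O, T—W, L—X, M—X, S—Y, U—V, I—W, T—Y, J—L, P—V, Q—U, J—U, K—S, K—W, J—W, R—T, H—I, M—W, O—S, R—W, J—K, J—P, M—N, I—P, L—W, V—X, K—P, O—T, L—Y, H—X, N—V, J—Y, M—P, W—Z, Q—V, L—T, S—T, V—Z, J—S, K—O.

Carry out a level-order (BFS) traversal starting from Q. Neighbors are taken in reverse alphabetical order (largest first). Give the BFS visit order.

Q → V → U → Z → Y → X → P → N → W → J → R → H → T → S → L → M → K → I → O

Visit Q; enqueue V, U → queue [V, U]
Visit V; enqueue Z, Y, X, P, N → queue [U, Z, Y, X, P, N]
Visit U; enqueue W, J → queue [Z, Y, X, P, N, W, J]
Visit Z; enqueue R, H → queue [Y, X, P, N, W, J, R, H]
Visit Y; enqueue T, S, L → queue [X, P, N, W, J, R, H, T, S, L]
Visit X; enqueue M → queue [P, N, W, J, R, H, T, S, L, M]
Visit P; enqueue K, I → queue [N, W, J, R, H, T, S, L, M, K, I]
Visit N → queue [W, J, R, H, T, S, L, M, K, I]
Visit W → queue [J, R, H, T, S, L, M, K, I]
Visit J → queue [R, H, T, S, L, M, K, I]
Visit R → queue [H, T, S, L, M, K, I]
Visit H; enqueue O → queue [T, S, L, M, K, I, O]
Visit T → queue [S, L, M, K, I, O]
Visit S → queue [L, M, K, I, O]
Visit L → queue [M, K, I, O]
Visit M → queue [K, I, O]
Visit K → queue [I, O]
Visit I → queue [O]
Visit O → queue []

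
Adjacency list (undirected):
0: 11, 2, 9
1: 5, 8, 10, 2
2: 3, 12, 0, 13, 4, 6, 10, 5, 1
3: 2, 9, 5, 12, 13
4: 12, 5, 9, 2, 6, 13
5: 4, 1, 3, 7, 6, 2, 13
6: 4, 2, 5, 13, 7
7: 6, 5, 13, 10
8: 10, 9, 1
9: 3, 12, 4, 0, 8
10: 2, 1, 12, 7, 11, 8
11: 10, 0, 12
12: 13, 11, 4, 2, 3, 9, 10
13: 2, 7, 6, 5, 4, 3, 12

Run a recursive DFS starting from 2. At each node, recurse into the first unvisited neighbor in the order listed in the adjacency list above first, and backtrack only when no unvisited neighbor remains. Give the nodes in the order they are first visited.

Visit 2
2 → 3
3 → 9
9 → 12
12 → 13
13 → 7
7 → 6
6 → 4
4 → 5
5 → 1
1 → 8
8 → 10
10 → 11
11 → 0

2 3 9 12 13 7 6 4 5 1 8 10 11 0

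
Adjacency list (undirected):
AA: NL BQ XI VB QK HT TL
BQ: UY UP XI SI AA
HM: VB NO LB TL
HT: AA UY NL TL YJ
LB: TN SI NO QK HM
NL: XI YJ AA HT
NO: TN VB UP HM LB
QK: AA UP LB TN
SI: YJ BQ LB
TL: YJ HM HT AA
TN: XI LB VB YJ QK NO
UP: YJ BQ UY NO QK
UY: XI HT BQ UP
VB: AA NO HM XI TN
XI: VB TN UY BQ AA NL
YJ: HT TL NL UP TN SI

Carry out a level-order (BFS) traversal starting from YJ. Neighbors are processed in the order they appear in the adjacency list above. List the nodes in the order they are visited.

Visit YJ; enqueue HT, TL, NL, UP, TN, SI → queue [HT, TL, NL, UP, TN, SI]
Visit HT; enqueue AA, UY → queue [TL, NL, UP, TN, SI, AA, UY]
Visit TL; enqueue HM → queue [NL, UP, TN, SI, AA, UY, HM]
Visit NL; enqueue XI → queue [UP, TN, SI, AA, UY, HM, XI]
Visit UP; enqueue BQ, NO, QK → queue [TN, SI, AA, UY, HM, XI, BQ, NO, QK]
Visit TN; enqueue LB, VB → queue [SI, AA, UY, HM, XI, BQ, NO, QK, LB, VB]
Visit SI → queue [AA, UY, HM, XI, BQ, NO, QK, LB, VB]
Visit AA → queue [UY, HM, XI, BQ, NO, QK, LB, VB]
Visit UY → queue [HM, XI, BQ, NO, QK, LB, VB]
Visit HM → queue [XI, BQ, NO, QK, LB, VB]
Visit XI → queue [BQ, NO, QK, LB, VB]
Visit BQ → queue [NO, QK, LB, VB]
Visit NO → queue [QK, LB, VB]
Visit QK → queue [LB, VB]
Visit LB → queue [VB]
Visit VB → queue []

YJ -> HT -> TL -> NL -> UP -> TN -> SI -> AA -> UY -> HM -> XI -> BQ -> NO -> QK -> LB -> VB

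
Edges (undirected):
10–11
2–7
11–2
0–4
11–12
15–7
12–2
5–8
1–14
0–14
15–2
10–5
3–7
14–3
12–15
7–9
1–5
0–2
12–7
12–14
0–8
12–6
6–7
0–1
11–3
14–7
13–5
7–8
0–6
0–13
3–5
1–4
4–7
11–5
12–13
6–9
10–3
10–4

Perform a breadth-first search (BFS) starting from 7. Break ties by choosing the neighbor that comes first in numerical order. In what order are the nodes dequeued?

7 → 2 → 3 → 4 → 6 → 8 → 9 → 12 → 14 → 15 → 0 → 11 → 5 → 10 → 1 → 13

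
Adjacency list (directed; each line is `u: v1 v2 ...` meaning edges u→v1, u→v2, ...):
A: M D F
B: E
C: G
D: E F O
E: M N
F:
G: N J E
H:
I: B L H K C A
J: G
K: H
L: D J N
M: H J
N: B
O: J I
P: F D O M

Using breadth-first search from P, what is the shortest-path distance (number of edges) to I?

2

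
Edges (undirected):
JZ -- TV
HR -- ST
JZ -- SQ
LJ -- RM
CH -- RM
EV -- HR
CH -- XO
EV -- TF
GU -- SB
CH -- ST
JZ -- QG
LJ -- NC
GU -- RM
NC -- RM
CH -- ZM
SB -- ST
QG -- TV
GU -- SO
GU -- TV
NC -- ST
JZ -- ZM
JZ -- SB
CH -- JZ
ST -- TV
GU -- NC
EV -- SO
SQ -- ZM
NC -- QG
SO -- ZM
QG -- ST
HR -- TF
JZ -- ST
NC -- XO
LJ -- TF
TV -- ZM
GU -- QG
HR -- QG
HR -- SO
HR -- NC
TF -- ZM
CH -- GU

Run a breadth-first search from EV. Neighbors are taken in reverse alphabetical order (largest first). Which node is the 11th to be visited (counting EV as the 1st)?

TV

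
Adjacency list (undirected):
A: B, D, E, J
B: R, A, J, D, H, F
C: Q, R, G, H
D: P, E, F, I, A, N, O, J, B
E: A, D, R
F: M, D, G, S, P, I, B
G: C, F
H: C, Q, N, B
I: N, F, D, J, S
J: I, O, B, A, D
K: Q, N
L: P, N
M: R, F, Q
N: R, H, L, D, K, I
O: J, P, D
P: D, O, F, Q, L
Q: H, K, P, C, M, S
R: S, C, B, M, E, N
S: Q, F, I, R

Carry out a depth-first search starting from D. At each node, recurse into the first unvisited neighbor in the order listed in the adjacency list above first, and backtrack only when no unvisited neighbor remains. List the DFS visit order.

Visit D
D → P
P → O
O → J
J → I
I → N
N → R
R → S
S → Q
Q → H
H → C
C → G
G → F
F → M
F → B
B → A
A → E
Q → K
N → L

D -> P -> O -> J -> I -> N -> R -> S -> Q -> H -> C -> G -> F -> M -> B -> A -> E -> K -> L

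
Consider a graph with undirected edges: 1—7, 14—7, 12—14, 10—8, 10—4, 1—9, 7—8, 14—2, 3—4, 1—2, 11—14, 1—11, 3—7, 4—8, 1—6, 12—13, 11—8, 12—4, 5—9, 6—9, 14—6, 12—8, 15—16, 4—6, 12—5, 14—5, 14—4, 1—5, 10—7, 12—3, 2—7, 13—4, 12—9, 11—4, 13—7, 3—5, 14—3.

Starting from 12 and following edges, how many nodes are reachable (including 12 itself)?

14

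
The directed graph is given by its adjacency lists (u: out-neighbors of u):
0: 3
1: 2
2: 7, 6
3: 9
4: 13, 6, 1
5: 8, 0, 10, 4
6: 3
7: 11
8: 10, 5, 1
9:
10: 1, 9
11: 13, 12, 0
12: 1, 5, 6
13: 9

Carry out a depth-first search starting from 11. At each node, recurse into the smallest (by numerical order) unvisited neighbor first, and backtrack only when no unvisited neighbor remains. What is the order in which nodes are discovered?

Visit 11
11 → 0
0 → 3
3 → 9
11 → 12
12 → 1
1 → 2
2 → 6
2 → 7
12 → 5
5 → 4
4 → 13
5 → 8
8 → 10

11, 0, 3, 9, 12, 1, 2, 6, 7, 5, 4, 13, 8, 10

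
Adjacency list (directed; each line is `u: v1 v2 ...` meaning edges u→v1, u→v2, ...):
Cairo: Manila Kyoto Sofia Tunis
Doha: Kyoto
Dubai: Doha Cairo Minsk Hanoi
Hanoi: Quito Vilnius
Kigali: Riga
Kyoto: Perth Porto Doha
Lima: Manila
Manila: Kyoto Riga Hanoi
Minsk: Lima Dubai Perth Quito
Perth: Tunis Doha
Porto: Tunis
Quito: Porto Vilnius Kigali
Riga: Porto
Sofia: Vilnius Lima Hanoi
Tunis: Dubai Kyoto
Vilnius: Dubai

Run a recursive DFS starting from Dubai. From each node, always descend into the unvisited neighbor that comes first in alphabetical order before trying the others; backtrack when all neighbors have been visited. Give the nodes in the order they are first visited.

Visit Dubai
Dubai → Cairo
Cairo → Kyoto
Kyoto → Doha
Kyoto → Perth
Perth → Tunis
Kyoto → Porto
Cairo → Manila
Manila → Hanoi
Hanoi → Quito
Quito → Kigali
Kigali → Riga
Quito → Vilnius
Cairo → Sofia
Sofia → Lima
Dubai → Minsk

Dubai, Cairo, Kyoto, Doha, Perth, Tunis, Porto, Manila, Hanoi, Quito, Kigali, Riga, Vilnius, Sofia, Lima, Minsk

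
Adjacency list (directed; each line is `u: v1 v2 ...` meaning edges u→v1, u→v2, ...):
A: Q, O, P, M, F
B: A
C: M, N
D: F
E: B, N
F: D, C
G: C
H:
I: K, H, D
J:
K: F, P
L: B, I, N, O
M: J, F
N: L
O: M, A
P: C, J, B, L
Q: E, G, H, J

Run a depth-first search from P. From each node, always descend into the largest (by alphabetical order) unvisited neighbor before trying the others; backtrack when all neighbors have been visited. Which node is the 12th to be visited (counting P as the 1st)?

H

Visit P
P → L
L → O
O → M
M → J
M → F
F → D
F → C
C → N
O → A
A → Q
Q → H
Q → G
Q → E
E → B
L → I
I → K

Visit order: P, L, O, M, J, F, D, C, N, A, Q, H, G, E, B, I, K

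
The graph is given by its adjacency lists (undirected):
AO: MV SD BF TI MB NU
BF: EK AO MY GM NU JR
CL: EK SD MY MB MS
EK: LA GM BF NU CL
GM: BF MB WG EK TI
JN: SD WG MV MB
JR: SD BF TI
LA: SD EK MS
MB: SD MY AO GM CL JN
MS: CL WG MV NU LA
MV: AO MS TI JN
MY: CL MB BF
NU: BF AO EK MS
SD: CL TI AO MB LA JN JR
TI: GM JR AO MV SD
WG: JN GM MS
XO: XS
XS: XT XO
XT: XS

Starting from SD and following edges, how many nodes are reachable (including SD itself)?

16

BFS from SD visits: SD, CL, TI, AO, MB, LA, JN, JR, EK, MY, MS, GM, MV, BF, NU, WG
Reachable nodes: 16 of 19 total.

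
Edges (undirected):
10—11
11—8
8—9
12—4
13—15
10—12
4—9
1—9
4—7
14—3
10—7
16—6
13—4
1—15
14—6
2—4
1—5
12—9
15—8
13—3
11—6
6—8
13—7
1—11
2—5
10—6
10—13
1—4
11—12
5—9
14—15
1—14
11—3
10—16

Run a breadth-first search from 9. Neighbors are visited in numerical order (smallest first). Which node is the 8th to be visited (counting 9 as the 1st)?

Visit 9; enqueue 1, 4, 5, 8, 12 → queue [1, 4, 5, 8, 12]
Visit 1; enqueue 11, 14, 15 → queue [4, 5, 8, 12, 11, 14, 15]
Visit 4; enqueue 2, 7, 13 → queue [5, 8, 12, 11, 14, 15, 2, 7, 13]
Visit 5 → queue [8, 12, 11, 14, 15, 2, 7, 13]
Visit 8; enqueue 6 → queue [12, 11, 14, 15, 2, 7, 13, 6]
Visit 12; enqueue 10 → queue [11, 14, 15, 2, 7, 13, 6, 10]
Visit 11; enqueue 3 → queue [14, 15, 2, 7, 13, 6, 10, 3]
Visit 14 → queue [15, 2, 7, 13, 6, 10, 3]
Visit 15 → queue [2, 7, 13, 6, 10, 3]
Visit 2 → queue [7, 13, 6, 10, 3]
Visit 7 → queue [13, 6, 10, 3]
Visit 13 → queue [6, 10, 3]
Visit 6; enqueue 16 → queue [10, 3, 16]
Visit 10 → queue [3, 16]
Visit 3 → queue [16]
Visit 16 → queue []

Visit order: 9, 1, 4, 5, 8, 12, 11, 14, 15, 2, 7, 13, 6, 10, 3, 16

14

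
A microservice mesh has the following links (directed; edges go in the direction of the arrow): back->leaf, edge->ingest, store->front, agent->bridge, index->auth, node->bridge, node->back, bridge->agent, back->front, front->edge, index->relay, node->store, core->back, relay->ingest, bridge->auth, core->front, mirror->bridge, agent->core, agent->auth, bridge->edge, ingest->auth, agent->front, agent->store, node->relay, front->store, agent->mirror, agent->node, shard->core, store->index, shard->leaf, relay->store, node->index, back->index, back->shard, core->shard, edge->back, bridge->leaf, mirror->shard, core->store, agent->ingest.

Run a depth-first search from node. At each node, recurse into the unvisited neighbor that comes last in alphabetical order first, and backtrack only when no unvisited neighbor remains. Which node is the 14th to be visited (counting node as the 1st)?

Visit node
node → store
store → index
index → relay
relay → ingest
ingest → auth
store → front
front → edge
edge → back
back → shard
shard → leaf
shard → core
node → bridge
bridge → agent
agent → mirror

Visit order: node, store, index, relay, ingest, auth, front, edge, back, shard, leaf, core, bridge, agent, mirror

agent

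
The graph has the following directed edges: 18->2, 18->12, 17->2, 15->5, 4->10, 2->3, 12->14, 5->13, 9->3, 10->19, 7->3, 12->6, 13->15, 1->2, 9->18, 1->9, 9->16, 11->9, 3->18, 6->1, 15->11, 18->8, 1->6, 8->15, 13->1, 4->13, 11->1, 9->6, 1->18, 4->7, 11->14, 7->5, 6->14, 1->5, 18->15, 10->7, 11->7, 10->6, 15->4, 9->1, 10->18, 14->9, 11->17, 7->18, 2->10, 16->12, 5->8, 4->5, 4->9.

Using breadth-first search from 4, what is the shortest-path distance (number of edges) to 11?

3

Level 0: 4
Level 1: 5, 7, 9, 10, 13
Level 2: 1, 3, 6, 8, 15, 16, 18, 19
Level 3: 2, 11, 12, 14
Level 4: 17
11 first appears at level 3.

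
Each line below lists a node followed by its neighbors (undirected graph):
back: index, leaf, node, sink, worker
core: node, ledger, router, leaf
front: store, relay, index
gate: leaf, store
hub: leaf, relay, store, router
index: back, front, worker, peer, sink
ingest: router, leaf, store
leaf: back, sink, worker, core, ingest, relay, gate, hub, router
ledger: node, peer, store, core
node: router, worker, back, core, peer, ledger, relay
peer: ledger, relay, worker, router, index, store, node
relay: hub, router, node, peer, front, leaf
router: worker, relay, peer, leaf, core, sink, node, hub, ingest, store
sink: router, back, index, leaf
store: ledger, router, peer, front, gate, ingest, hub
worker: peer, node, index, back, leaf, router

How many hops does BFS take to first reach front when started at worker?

2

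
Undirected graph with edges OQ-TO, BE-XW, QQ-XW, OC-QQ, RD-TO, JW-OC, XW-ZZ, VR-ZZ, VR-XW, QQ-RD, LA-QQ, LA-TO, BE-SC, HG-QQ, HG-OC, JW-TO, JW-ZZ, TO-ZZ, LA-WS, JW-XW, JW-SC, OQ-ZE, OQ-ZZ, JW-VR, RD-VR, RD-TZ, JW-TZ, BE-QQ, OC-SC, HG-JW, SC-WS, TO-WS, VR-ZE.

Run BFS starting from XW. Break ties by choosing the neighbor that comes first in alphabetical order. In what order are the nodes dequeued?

XW, BE, JW, QQ, VR, ZZ, SC, HG, OC, TO, TZ, LA, RD, ZE, OQ, WS

Visit XW; enqueue BE, JW, QQ, VR, ZZ → queue [BE, JW, QQ, VR, ZZ]
Visit BE; enqueue SC → queue [JW, QQ, VR, ZZ, SC]
Visit JW; enqueue HG, OC, TO, TZ → queue [QQ, VR, ZZ, SC, HG, OC, TO, TZ]
Visit QQ; enqueue LA, RD → queue [VR, ZZ, SC, HG, OC, TO, TZ, LA, RD]
Visit VR; enqueue ZE → queue [ZZ, SC, HG, OC, TO, TZ, LA, RD, ZE]
Visit ZZ; enqueue OQ → queue [SC, HG, OC, TO, TZ, LA, RD, ZE, OQ]
Visit SC; enqueue WS → queue [HG, OC, TO, TZ, LA, RD, ZE, OQ, WS]
Visit HG → queue [OC, TO, TZ, LA, RD, ZE, OQ, WS]
Visit OC → queue [TO, TZ, LA, RD, ZE, OQ, WS]
Visit TO → queue [TZ, LA, RD, ZE, OQ, WS]
Visit TZ → queue [LA, RD, ZE, OQ, WS]
Visit LA → queue [RD, ZE, OQ, WS]
Visit RD → queue [ZE, OQ, WS]
Visit ZE → queue [OQ, WS]
Visit OQ → queue [WS]
Visit WS → queue []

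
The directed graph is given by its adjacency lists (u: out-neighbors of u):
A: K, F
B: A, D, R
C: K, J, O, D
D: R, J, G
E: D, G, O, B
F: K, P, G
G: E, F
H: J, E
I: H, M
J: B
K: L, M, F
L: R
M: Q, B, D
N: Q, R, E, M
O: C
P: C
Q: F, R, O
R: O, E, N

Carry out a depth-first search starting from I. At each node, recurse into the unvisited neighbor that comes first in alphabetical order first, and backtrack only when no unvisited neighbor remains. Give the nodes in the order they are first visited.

Visit I
I → H
H → E
E → B
B → A
A → F
F → G
F → K
K → L
L → R
R → N
N → M
M → D
D → J
M → Q
Q → O
O → C
F → P

I H E B A F G K L R N M D J Q O C P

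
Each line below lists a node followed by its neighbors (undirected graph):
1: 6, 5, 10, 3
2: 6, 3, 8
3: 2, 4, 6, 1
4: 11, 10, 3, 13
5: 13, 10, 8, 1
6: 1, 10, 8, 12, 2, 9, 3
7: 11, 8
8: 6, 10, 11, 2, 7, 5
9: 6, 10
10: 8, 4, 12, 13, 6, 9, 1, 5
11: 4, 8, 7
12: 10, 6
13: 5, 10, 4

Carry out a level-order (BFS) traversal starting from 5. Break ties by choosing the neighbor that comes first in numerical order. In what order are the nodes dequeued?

Visit 5; enqueue 1, 8, 10, 13 → queue [1, 8, 10, 13]
Visit 1; enqueue 3, 6 → queue [8, 10, 13, 3, 6]
Visit 8; enqueue 2, 7, 11 → queue [10, 13, 3, 6, 2, 7, 11]
Visit 10; enqueue 4, 9, 12 → queue [13, 3, 6, 2, 7, 11, 4, 9, 12]
Visit 13 → queue [3, 6, 2, 7, 11, 4, 9, 12]
Visit 3 → queue [6, 2, 7, 11, 4, 9, 12]
Visit 6 → queue [2, 7, 11, 4, 9, 12]
Visit 2 → queue [7, 11, 4, 9, 12]
Visit 7 → queue [11, 4, 9, 12]
Visit 11 → queue [4, 9, 12]
Visit 4 → queue [9, 12]
Visit 9 → queue [12]
Visit 12 → queue []

5 1 8 10 13 3 6 2 7 11 4 9 12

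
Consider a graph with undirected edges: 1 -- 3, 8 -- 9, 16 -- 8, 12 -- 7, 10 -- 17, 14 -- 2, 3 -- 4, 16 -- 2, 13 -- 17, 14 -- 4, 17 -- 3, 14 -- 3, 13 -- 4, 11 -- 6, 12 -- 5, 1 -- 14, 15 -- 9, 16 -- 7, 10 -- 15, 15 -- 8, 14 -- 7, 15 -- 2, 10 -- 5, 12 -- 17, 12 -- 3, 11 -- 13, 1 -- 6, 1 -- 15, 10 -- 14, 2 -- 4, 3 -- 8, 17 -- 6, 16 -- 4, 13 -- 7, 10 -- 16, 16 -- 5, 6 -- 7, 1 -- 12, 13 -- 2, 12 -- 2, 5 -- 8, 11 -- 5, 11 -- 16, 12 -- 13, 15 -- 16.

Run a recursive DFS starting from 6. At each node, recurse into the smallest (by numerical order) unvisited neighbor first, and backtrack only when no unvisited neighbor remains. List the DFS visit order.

Visit 6
6 → 1
1 → 3
3 → 4
4 → 2
2 → 12
12 → 5
5 → 8
8 → 9
9 → 15
15 → 10
10 → 14
14 → 7
7 → 13
13 → 11
11 → 16
13 → 17

6, 1, 3, 4, 2, 12, 5, 8, 9, 15, 10, 14, 7, 13, 11, 16, 17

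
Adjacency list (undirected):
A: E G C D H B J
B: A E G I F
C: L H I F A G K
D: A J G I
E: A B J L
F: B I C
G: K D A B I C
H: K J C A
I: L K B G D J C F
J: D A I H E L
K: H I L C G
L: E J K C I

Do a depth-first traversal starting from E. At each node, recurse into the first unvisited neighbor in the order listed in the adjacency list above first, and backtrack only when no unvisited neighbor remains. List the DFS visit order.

E -> A -> G -> K -> H -> J -> D -> I -> L -> C -> F -> B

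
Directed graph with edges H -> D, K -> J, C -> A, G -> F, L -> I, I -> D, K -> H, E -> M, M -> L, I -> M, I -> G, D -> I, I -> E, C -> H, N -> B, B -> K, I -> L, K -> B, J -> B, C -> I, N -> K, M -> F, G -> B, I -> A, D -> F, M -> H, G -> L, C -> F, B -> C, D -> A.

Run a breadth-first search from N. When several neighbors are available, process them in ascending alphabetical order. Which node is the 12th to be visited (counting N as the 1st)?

Visit N; enqueue B, K → queue [B, K]
Visit B; enqueue C → queue [K, C]
Visit K; enqueue H, J → queue [C, H, J]
Visit C; enqueue A, F, I → queue [H, J, A, F, I]
Visit H; enqueue D → queue [J, A, F, I, D]
Visit J → queue [A, F, I, D]
Visit A → queue [F, I, D]
Visit F → queue [I, D]
Visit I; enqueue E, G, L, M → queue [D, E, G, L, M]
Visit D → queue [E, G, L, M]
Visit E → queue [G, L, M]
Visit G → queue [L, M]
Visit L → queue [M]
Visit M → queue []

Visit order: N, B, K, C, H, J, A, F, I, D, E, G, L, M

G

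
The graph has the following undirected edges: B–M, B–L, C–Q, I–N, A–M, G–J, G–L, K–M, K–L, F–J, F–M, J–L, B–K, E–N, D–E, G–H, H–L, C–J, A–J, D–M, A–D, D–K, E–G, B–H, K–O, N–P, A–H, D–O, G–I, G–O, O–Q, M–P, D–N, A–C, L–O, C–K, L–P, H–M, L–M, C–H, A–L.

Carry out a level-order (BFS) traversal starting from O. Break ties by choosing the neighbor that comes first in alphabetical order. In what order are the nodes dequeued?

Visit O; enqueue D, G, K, L, Q → queue [D, G, K, L, Q]
Visit D; enqueue A, E, M, N → queue [G, K, L, Q, A, E, M, N]
Visit G; enqueue H, I, J → queue [K, L, Q, A, E, M, N, H, I, J]
Visit K; enqueue B, C → queue [L, Q, A, E, M, N, H, I, J, B, C]
Visit L; enqueue P → queue [Q, A, E, M, N, H, I, J, B, C, P]
Visit Q → queue [A, E, M, N, H, I, J, B, C, P]
Visit A → queue [E, M, N, H, I, J, B, C, P]
Visit E → queue [M, N, H, I, J, B, C, P]
Visit M; enqueue F → queue [N, H, I, J, B, C, P, F]
Visit N → queue [H, I, J, B, C, P, F]
Visit H → queue [I, J, B, C, P, F]
Visit I → queue [J, B, C, P, F]
Visit J → queue [B, C, P, F]
Visit B → queue [C, P, F]
Visit C → queue [P, F]
Visit P → queue [F]
Visit F → queue []

O -> D -> G -> K -> L -> Q -> A -> E -> M -> N -> H -> I -> J -> B -> C -> P -> F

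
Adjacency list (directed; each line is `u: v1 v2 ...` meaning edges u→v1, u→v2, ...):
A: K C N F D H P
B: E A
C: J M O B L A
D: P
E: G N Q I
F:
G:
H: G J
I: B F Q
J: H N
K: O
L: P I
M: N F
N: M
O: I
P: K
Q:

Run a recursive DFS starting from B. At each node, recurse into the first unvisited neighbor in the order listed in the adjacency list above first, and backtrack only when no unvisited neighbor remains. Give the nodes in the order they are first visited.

B -> E -> G -> N -> M -> F -> Q -> I -> A -> K -> O -> C -> J -> H -> L -> P -> D

Visit B
B → E
E → G
E → N
N → M
M → F
E → Q
E → I
B → A
A → K
K → O
A → C
C → J
J → H
C → L
L → P
A → D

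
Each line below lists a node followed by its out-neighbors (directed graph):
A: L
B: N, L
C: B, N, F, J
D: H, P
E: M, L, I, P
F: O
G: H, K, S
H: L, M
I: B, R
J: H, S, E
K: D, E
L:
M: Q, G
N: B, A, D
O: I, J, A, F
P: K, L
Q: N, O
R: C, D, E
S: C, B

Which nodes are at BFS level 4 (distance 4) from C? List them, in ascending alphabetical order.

G, K, Q, R

Level 0: C
Level 1: B, F, J, N
Level 2: A, D, E, H, L, O, S
Level 3: I, M, P
Level 4: G, K, Q, R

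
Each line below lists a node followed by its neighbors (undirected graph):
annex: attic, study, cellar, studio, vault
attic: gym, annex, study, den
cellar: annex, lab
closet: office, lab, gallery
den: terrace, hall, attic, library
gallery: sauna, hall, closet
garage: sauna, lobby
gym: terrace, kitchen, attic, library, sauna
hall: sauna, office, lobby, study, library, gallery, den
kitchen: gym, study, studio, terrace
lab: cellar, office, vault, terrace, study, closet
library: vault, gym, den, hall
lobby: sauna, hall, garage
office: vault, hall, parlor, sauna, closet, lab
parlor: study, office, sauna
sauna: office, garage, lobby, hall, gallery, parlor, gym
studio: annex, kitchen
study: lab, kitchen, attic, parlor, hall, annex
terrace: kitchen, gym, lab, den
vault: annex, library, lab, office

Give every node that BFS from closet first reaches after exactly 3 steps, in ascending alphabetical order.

annex, attic, den, garage, gym, kitchen, library, lobby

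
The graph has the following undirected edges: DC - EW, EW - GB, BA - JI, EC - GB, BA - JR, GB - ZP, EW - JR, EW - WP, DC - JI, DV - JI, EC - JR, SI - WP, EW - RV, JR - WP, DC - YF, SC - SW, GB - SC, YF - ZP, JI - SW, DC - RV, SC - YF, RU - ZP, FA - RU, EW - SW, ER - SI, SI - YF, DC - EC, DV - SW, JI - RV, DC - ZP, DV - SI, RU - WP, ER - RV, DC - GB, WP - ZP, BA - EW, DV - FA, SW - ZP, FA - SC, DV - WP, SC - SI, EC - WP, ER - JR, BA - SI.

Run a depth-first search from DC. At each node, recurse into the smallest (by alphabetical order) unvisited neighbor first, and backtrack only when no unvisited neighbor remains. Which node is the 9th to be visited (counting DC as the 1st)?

Visit DC
DC → EC
EC → GB
GB → EW
EW → BA
BA → JI
JI → DV
DV → FA
FA → RU
RU → WP
WP → JR
JR → ER
ER → RV
ER → SI
SI → SC
SC → SW
SW → ZP
ZP → YF

Visit order: DC, EC, GB, EW, BA, JI, DV, FA, RU, WP, JR, ER, RV, SI, SC, SW, ZP, YF

RU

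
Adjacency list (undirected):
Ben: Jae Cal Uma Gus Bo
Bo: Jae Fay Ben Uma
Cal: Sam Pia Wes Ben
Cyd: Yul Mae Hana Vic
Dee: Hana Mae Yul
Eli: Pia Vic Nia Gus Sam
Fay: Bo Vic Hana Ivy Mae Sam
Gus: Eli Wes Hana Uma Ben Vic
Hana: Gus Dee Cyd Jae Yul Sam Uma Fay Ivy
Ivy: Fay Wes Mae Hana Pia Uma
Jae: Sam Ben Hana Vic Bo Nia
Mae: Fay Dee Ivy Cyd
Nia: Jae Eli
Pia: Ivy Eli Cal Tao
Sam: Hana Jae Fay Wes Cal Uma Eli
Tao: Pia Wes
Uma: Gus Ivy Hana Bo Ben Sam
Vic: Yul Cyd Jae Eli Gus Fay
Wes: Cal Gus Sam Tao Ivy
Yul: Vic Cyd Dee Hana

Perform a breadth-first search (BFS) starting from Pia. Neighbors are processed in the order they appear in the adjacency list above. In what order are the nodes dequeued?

Visit Pia; enqueue Ivy, Eli, Cal, Tao → queue [Ivy, Eli, Cal, Tao]
Visit Ivy; enqueue Fay, Wes, Mae, Hana, Uma → queue [Eli, Cal, Tao, Fay, Wes, Mae, Hana, Uma]
Visit Eli; enqueue Vic, Nia, Gus, Sam → queue [Cal, Tao, Fay, Wes, Mae, Hana, Uma, Vic, Nia, Gus, Sam]
Visit Cal; enqueue Ben → queue [Tao, Fay, Wes, Mae, Hana, Uma, Vic, Nia, Gus, Sam, Ben]
Visit Tao → queue [Fay, Wes, Mae, Hana, Uma, Vic, Nia, Gus, Sam, Ben]
Visit Fay; enqueue Bo → queue [Wes, Mae, Hana, Uma, Vic, Nia, Gus, Sam, Ben, Bo]
Visit Wes → queue [Mae, Hana, Uma, Vic, Nia, Gus, Sam, Ben, Bo]
Visit Mae; enqueue Dee, Cyd → queue [Hana, Uma, Vic, Nia, Gus, Sam, Ben, Bo, Dee, Cyd]
Visit Hana; enqueue Jae, Yul → queue [Uma, Vic, Nia, Gus, Sam, Ben, Bo, Dee, Cyd, Jae, Yul]
Visit Uma → queue [Vic, Nia, Gus, Sam, Ben, Bo, Dee, Cyd, Jae, Yul]
Visit Vic → queue [Nia, Gus, Sam, Ben, Bo, Dee, Cyd, Jae, Yul]
Visit Nia → queue [Gus, Sam, Ben, Bo, Dee, Cyd, Jae, Yul]
Visit Gus → queue [Sam, Ben, Bo, Dee, Cyd, Jae, Yul]
Visit Sam → queue [Ben, Bo, Dee, Cyd, Jae, Yul]
Visit Ben → queue [Bo, Dee, Cyd, Jae, Yul]
Visit Bo → queue [Dee, Cyd, Jae, Yul]
Visit Dee → queue [Cyd, Jae, Yul]
Visit Cyd → queue [Jae, Yul]
Visit Jae → queue [Yul]
Visit Yul → queue []

Pia, Ivy, Eli, Cal, Tao, Fay, Wes, Mae, Hana, Uma, Vic, Nia, Gus, Sam, Ben, Bo, Dee, Cyd, Jae, Yul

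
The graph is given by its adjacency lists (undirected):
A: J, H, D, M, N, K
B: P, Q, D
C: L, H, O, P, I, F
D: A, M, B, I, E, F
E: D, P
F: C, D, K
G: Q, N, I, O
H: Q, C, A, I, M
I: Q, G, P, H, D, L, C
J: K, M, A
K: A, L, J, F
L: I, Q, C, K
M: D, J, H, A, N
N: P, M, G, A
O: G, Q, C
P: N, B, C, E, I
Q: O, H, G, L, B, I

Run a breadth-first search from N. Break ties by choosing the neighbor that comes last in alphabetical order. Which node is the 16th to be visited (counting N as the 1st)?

Visit N; enqueue P, M, G, A → queue [P, M, G, A]
Visit P; enqueue I, E, C, B → queue [M, G, A, I, E, C, B]
Visit M; enqueue J, H, D → queue [G, A, I, E, C, B, J, H, D]
Visit G; enqueue Q, O → queue [A, I, E, C, B, J, H, D, Q, O]
Visit A; enqueue K → queue [I, E, C, B, J, H, D, Q, O, K]
Visit I; enqueue L → queue [E, C, B, J, H, D, Q, O, K, L]
Visit E → queue [C, B, J, H, D, Q, O, K, L]
Visit C; enqueue F → queue [B, J, H, D, Q, O, K, L, F]
Visit B → queue [J, H, D, Q, O, K, L, F]
Visit J → queue [H, D, Q, O, K, L, F]
Visit H → queue [D, Q, O, K, L, F]
Visit D → queue [Q, O, K, L, F]
Visit Q → queue [O, K, L, F]
Visit O → queue [K, L, F]
Visit K → queue [L, F]
Visit L → queue [F]
Visit F → queue []

Visit order: N, P, M, G, A, I, E, C, B, J, H, D, Q, O, K, L, F

L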